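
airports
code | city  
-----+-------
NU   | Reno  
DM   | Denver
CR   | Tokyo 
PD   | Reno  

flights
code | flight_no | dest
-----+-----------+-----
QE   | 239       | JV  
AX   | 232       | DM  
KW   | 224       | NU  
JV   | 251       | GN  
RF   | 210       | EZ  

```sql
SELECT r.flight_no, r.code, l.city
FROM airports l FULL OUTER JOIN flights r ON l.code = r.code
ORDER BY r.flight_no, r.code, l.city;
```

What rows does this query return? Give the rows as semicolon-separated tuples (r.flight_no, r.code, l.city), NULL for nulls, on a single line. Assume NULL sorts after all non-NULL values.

FULL OUTER JOIN keeps every row from both sides; unmatched rows get NULL for the other side's columns.
Matching on l.code = r.code.
- code=NU: no r row matches, row kept with r columns NULL.
- code=DM: no r row matches, row kept with r columns NULL.
- code=CR: no r row matches, row kept with r columns NULL.
- code=PD: no r row matches, row kept with r columns NULL.
- 5 r row(s) had no l match → kept, l columns NULL.
After projecting and ordering:
r.flight_no | r.code | l.city
210 | RF | NULL
224 | KW | NULL
232 | AX | NULL
239 | QE | NULL
251 | JV | NULL
NULL | NULL | Denver
NULL | NULL | Reno
NULL | NULL | Reno
NULL | NULL | Tokyo

(210, RF, NULL); (224, KW, NULL); (232, AX, NULL); (239, QE, NULL); (251, JV, NULL); (NULL, NULL, Denver); (NULL, NULL, Reno); (NULL, NULL, Reno); (NULL, NULL, Tokyo)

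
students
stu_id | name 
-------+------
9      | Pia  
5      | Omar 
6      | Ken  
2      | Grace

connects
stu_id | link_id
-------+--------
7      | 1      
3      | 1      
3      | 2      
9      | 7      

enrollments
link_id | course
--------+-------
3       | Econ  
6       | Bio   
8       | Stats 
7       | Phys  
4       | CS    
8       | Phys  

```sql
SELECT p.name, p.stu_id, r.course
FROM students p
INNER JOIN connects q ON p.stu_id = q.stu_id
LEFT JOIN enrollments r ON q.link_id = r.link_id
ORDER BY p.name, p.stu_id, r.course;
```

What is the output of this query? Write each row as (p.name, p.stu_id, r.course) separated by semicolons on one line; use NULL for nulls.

Step 1 — p INNER JOIN q on stu_id → 1 row(s).
Then LEFT JOIN `enrollments r` on link_id: each of those 1 rows is kept; rows whose q.link_id has no match in r get NULL for r's columns.

(Pia, 9, Phys)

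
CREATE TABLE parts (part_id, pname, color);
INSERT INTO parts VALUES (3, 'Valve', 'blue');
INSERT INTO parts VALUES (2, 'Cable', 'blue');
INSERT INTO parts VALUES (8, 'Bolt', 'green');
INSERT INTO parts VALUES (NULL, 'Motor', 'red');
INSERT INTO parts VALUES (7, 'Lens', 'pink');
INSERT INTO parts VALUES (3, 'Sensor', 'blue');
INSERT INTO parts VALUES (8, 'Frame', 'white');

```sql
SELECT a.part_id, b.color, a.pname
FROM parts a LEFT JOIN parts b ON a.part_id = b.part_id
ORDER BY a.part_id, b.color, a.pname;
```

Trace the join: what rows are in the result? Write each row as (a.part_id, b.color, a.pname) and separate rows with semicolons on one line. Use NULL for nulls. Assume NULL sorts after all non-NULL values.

LEFT JOIN keeps every row from `parts a`; unmatched rows get NULL for `parts b`'s columns.
Matching on a.part_id = b.part_id. A NULL in a compared column never satisfies the condition.
Matched pairs: 10; unmatched a rows kept: 1.

(2, blue, Cable); (3, blue, Sensor); (3, blue, Sensor); (3, blue, Valve); (3, blue, Valve); (7, pink, Lens); (8, green, Bolt); (8, green, Frame); (8, white, Bolt); (8, white, Frame); (NULL, NULL, Motor)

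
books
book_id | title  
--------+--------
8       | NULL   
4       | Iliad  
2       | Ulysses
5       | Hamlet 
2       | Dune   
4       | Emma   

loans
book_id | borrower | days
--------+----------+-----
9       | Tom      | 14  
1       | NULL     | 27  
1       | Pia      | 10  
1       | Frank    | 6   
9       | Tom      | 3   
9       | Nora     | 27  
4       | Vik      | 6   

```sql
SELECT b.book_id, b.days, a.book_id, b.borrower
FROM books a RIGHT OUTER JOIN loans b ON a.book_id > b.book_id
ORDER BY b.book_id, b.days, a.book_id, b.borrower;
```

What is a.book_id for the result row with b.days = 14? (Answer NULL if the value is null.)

NULL

RIGHT JOIN keeps every row from `loans`; unmatched rows get NULL for `books`'s columns.
Matching on a.book_id > b.book_id.
- book_id=8: 4 matching b row(s), so 4 row(s) emitted.
- book_id=4: 3 matching b row(s), so 3 row(s) emitted.
- book_id=2: 3 matching b row(s), so 3 row(s) emitted.
- book_id=5: 4 matching b row(s), so 4 row(s) emitted.
- book_id=2: 3 matching b row(s), so 3 row(s) emitted.
- book_id=4: 3 matching b row(s), so 3 row(s) emitted.
- 3 row(s) from b found no a partner → padded with NULL.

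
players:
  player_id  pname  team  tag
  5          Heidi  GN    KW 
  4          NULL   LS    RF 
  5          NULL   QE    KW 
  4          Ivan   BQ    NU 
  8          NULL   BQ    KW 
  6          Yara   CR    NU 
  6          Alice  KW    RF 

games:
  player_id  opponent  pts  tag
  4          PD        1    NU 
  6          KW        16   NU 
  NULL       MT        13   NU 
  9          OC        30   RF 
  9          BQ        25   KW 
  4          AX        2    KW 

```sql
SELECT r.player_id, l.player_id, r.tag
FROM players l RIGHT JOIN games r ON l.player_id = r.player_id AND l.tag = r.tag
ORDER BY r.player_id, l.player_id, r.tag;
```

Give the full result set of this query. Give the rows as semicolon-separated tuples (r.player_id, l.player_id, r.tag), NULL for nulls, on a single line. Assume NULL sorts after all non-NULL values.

RIGHT JOIN keeps every row from `games`; unmatched rows get NULL for `players`'s columns.
Matching on l.player_id = r.player_id AND l.tag = r.tag. A NULL in a compared column never satisfies the condition.
Matched pairs: 2; unmatched r rows kept: 4.

(4, 4, NU); (4, NULL, KW); (6, 6, NU); (9, NULL, KW); (9, NULL, RF); (NULL, NULL, NU)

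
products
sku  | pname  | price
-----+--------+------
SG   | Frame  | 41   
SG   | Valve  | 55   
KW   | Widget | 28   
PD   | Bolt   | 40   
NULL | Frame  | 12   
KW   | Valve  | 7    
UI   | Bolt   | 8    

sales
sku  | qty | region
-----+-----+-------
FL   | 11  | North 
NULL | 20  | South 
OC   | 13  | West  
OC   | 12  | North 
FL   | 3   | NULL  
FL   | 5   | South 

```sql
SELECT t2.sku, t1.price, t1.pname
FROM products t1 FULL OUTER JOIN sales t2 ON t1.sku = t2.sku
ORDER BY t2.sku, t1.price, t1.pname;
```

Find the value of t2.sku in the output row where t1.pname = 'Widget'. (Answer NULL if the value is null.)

FULL OUTER JOIN keeps every row from both sides; unmatched rows get NULL for the other side's columns.
Matching on t1.sku = t2.sku. A NULL in a compared column never satisfies the condition.
- t1 row (sku=SG): no match → kept, t2 columns NULL.
- t1 row (sku=SG): no match → kept, t2 columns NULL.
- t1 row (sku=KW): no match → kept, t2 columns NULL.
- t1 row (sku=PD): no match → kept, t2 columns NULL.
- t1 row (sku=NULL): no match → kept, t2 columns NULL.
- t1 row (sku=KW): no match → kept, t2 columns NULL.
- t1 row (sku=UI): no match → kept, t2 columns NULL.
- plus 6 unmatched t2 row(s), each kept with NULL t1 columns.

NULL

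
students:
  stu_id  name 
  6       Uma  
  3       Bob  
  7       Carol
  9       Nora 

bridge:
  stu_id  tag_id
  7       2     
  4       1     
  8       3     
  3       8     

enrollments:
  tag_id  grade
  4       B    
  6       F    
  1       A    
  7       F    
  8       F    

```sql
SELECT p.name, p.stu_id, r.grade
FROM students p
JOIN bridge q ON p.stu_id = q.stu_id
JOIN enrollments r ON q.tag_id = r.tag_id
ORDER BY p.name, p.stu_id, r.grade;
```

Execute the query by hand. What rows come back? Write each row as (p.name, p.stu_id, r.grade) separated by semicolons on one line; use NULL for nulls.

(Bob, 3, F)

Evaluate left to right. First `students p INNER JOIN bridge q` on stu_id: 2 row(s).
Then INNER JOIN `enrollments r` on tag_id: keep only rows whose q.tag_id appears in r.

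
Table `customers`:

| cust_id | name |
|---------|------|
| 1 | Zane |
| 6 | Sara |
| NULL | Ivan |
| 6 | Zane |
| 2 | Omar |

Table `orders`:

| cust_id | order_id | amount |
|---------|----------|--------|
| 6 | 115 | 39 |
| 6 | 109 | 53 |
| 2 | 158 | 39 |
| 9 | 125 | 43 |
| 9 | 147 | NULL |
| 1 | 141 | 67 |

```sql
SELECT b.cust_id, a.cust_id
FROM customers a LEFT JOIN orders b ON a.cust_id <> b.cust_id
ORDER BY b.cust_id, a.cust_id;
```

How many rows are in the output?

LEFT JOIN keeps every row from `customers`; unmatched rows get NULL for `orders`'s columns.
Matching on a.cust_id <> b.cust_id. A NULL in a compared column never satisfies the condition.
- a[0] cust_id=1 → 5 match(es) in b → 5 row(s).
- a[1] cust_id=6 → 4 match(es) in b → 4 row(s).
- a[2] cust_id=NULL → no match; kept with NULLs on the b side.
- a[3] cust_id=6 → 4 match(es) in b → 4 row(s).
- a[4] cust_id=2 → 5 match(es) in b → 5 row(s).
Total: 18 matched + 1 padded = 19 rows.

19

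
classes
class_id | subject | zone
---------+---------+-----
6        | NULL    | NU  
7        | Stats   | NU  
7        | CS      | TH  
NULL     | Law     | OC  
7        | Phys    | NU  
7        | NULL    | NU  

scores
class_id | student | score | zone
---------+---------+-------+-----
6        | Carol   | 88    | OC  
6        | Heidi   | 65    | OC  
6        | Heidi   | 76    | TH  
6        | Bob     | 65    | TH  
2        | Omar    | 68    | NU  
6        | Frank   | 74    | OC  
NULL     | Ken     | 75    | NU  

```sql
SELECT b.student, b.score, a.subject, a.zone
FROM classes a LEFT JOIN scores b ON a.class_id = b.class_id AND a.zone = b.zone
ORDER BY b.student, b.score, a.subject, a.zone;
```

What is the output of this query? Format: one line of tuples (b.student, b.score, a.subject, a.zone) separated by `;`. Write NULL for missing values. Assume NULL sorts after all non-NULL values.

(NULL, NULL, CS, TH); (NULL, NULL, Law, OC); (NULL, NULL, Phys, NU); (NULL, NULL, Stats, NU); (NULL, NULL, NULL, NU); (NULL, NULL, NULL, NU)

LEFT JOIN keeps every row from `classes`; unmatched rows get NULL for `scores`'s columns.
Matching on a.class_id = b.class_id AND a.zone = b.zone. A NULL in a compared column never satisfies the condition.
- a[0] class_id=6, zone=NU → no match; kept with NULLs on the b side.
- a[1] class_id=7, zone=NU → no match; kept with NULLs on the b side.
- a[2] class_id=7, zone=TH → no match; kept with NULLs on the b side.
- a[3] class_id=NULL, zone=OC → no match; kept with NULLs on the b side.
- a[4] class_id=7, zone=NU → no match; kept with NULLs on the b side.
- a[5] class_id=7, zone=NU → no match; kept with NULLs on the b side.
After projecting and ordering:
b.student | b.score | a.subject | a.zone
NULL | NULL | CS | TH
NULL | NULL | Law | OC
NULL | NULL | Phys | NU
NULL | NULL | Stats | NU
NULL | NULL | NULL | NU
NULL | NULL | NULL | NU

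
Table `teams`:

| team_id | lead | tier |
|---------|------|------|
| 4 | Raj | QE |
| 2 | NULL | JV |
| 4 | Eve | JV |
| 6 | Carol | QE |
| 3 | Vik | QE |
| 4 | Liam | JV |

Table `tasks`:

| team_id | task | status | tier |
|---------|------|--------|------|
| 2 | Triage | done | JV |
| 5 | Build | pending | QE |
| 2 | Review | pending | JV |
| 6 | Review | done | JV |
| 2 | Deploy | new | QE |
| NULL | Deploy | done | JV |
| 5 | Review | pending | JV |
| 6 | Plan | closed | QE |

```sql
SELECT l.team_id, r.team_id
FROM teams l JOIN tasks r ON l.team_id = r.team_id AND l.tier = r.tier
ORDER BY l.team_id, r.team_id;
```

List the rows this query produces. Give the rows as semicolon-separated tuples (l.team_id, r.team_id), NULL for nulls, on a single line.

(2, 2); (2, 2); (6, 6)

INNER JOIN keeps only pairs where the ON condition holds.
Matching on l.team_id = r.team_id AND l.tier = r.tier. A NULL in a compared column never satisfies the condition.
Matched pairs: 3.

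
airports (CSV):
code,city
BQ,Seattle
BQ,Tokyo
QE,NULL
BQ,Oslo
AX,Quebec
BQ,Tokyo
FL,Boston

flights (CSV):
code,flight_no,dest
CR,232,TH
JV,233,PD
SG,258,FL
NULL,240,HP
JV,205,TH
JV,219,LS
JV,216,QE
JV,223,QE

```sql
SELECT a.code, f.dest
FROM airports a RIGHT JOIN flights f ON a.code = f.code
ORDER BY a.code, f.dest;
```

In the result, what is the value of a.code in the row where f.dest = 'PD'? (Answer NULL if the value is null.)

NULL

RIGHT JOIN keeps every row from `flights`; unmatched rows get NULL for `airports`'s columns.
Matching on a.code = f.code. A NULL in a compared column never satisfies the condition.
- a row (code=BQ): no match.
- a row (code=BQ): no match.
- a row (code=QE): no match.
- a row (code=BQ): no match.
- a row (code=AX): no match.
- a row (code=BQ): no match.
- a row (code=FL): no match.
- plus 8 unmatched f row(s), each kept with NULL a columns.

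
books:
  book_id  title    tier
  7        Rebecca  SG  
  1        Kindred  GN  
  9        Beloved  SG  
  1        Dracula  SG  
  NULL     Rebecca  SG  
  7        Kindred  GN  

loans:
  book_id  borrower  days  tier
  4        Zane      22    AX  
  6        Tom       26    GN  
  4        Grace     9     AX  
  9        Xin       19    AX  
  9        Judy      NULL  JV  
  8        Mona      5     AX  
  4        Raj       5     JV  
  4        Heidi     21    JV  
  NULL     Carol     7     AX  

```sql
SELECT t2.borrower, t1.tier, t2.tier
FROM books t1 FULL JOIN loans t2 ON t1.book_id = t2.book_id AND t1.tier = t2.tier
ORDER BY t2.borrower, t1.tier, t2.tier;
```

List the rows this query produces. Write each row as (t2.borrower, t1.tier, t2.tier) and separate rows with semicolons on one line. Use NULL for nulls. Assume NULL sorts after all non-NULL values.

(Carol, NULL, AX); (Grace, NULL, AX); (Heidi, NULL, JV); (Judy, NULL, JV); (Mona, NULL, AX); (Raj, NULL, JV); (Tom, NULL, GN); (Xin, NULL, AX); (Zane, NULL, AX); (NULL, GN, NULL); (NULL, GN, NULL); (NULL, SG, NULL); (NULL, SG, NULL); (NULL, SG, NULL); (NULL, SG, NULL)

FULL OUTER JOIN keeps every row from both sides; unmatched rows get NULL for the other side's columns.
Matching on t1.book_id = t2.book_id AND t1.tier = t2.tier. A NULL in a compared column never satisfies the condition.
- book_id=7, tier=SG: no t2 row matches, row kept with t2 columns NULL.
- book_id=1, tier=GN: no t2 row matches, row kept with t2 columns NULL.
- book_id=9, tier=SG: no t2 row matches, row kept with t2 columns NULL.
- book_id=1, tier=SG: no t2 row matches, row kept with t2 columns NULL.
- book_id=NULL, tier=SG: no t2 row matches, row kept with t2 columns NULL.
- book_id=7, tier=GN: no t2 row matches, row kept with t2 columns NULL.
- 9 row(s) from t2 found no t1 partner → padded with NULL.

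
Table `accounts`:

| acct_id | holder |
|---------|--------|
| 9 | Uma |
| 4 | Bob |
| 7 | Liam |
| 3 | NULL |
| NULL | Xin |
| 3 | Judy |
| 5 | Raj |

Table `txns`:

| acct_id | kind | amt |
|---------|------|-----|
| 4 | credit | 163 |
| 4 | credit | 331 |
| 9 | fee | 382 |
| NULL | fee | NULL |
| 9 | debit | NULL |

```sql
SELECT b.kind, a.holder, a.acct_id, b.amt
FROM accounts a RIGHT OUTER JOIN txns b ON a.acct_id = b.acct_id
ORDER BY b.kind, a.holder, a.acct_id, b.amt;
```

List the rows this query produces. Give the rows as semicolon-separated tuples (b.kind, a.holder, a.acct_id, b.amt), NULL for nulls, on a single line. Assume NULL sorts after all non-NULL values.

(credit, Bob, 4, 163); (credit, Bob, 4, 331); (debit, Uma, 9, NULL); (fee, Uma, 9, 382); (fee, NULL, NULL, NULL)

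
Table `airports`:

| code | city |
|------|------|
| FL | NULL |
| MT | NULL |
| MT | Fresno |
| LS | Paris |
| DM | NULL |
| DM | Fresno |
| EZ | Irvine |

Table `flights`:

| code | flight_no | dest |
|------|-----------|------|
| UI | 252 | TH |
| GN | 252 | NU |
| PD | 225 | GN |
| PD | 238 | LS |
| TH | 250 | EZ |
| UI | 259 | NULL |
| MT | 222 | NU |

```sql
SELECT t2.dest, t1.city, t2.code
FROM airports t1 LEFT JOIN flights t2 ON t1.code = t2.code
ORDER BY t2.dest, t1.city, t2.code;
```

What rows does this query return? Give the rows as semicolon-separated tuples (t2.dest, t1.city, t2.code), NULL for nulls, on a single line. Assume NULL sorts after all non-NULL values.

LEFT JOIN keeps every row from `airports`; unmatched rows get NULL for `flights`'s columns.
Matching on t1.code = t2.code.
Matched pairs: 2; unmatched t1 rows kept: 5.

(NU, Fresno, MT); (NU, NULL, MT); (NULL, Fresno, NULL); (NULL, Irvine, NULL); (NULL, Paris, NULL); (NULL, NULL, NULL); (NULL, NULL, NULL)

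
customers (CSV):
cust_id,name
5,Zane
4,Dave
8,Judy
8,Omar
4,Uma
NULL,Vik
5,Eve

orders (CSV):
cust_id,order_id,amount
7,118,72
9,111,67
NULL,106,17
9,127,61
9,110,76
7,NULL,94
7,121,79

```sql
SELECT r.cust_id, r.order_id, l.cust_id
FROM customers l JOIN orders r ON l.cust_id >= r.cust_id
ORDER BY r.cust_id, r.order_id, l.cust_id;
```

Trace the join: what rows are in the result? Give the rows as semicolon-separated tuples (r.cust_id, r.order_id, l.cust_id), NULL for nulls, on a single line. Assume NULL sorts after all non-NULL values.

INNER JOIN keeps only pairs where the ON condition holds.
Matching on l.cust_id >= r.cust_id. A NULL in a compared column never satisfies the condition.
Matched pairs: 6.

(7, 118, 8); (7, 118, 8); (7, 121, 8); (7, 121, 8); (7, NULL, 8); (7, NULL, 8)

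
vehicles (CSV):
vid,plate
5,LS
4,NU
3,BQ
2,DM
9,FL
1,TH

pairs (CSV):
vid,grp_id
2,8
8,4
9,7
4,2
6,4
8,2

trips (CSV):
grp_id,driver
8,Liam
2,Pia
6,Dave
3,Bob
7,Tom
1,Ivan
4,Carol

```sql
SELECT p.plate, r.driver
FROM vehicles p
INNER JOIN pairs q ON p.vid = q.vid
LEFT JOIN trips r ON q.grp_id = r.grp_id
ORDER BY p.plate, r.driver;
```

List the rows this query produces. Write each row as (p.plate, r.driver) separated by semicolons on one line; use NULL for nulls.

Evaluate left to right. First `vehicles p INNER JOIN pairs q` on vid: 3 row(s).
Then LEFT JOIN `trips r` on grp_id: each of those 3 rows is kept; rows whose q.grp_id has no match in r get NULL for r's columns.

(DM, Liam); (FL, Tom); (NU, Pia)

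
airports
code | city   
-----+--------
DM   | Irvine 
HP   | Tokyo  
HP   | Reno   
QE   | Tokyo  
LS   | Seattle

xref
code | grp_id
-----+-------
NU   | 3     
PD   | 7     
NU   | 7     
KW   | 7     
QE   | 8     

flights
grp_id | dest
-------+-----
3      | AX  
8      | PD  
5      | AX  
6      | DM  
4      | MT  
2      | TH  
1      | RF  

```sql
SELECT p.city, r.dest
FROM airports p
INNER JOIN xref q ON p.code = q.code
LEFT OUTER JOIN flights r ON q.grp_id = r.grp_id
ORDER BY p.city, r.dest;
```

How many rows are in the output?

1

Evaluate left to right. First `airports p INNER JOIN xref q` on code: 1 row(s).
Then LEFT JOIN `flights r` on grp_id: each of those 1 rows is kept; rows whose q.grp_id has no match in r get NULL for r's columns.
Result: 1 row(s).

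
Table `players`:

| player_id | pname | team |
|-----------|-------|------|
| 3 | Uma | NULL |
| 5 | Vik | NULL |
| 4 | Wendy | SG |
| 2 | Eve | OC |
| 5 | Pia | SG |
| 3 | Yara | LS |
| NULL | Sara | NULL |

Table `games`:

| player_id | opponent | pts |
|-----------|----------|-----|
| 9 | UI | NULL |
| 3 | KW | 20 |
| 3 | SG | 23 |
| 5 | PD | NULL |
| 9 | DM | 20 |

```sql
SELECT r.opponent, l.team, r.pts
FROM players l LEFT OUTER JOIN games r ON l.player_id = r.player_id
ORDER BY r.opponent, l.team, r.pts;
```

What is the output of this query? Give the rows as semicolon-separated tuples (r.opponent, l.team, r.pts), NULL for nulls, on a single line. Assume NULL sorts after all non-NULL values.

(KW, LS, 20); (KW, NULL, 20); (PD, SG, NULL); (PD, NULL, NULL); (SG, LS, 23); (SG, NULL, 23); (NULL, OC, NULL); (NULL, SG, NULL); (NULL, NULL, NULL)

LEFT JOIN keeps every row from `players`; unmatched rows get NULL for `games`'s columns.
Matching on l.player_id = r.player_id. A NULL in a compared column never satisfies the condition.
- player_id=3: 2 matching r row(s), so 2 row(s) emitted.
- player_id=5: 1 matching r row(s), so 1 row(s) emitted.
- player_id=4: no r row matches, row kept with r columns NULL.
- player_id=2: no r row matches, row kept with r columns NULL.
- player_id=5: 1 matching r row(s), so 1 row(s) emitted.
- player_id=3: 2 matching r row(s), so 2 row(s) emitted.
- player_id=NULL: no r row matches, row kept with r columns NULL.
After projecting and ordering:
r.opponent | l.team | r.pts
KW | LS | 20
KW | NULL | 20
PD | SG | NULL
PD | NULL | NULL
SG | LS | 23
SG | NULL | 23
NULL | OC | NULL
NULL | SG | NULL
NULL | NULL | NULL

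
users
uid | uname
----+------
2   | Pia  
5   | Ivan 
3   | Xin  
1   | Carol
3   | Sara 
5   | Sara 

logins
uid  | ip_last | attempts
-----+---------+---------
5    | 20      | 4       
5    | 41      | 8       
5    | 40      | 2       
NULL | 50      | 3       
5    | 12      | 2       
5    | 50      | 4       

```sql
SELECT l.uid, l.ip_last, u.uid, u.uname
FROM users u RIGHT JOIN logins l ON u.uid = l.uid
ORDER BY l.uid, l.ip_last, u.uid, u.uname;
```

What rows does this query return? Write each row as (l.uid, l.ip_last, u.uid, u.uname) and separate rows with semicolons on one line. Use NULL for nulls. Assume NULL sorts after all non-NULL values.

RIGHT JOIN keeps every row from `logins`; unmatched rows get NULL for `users`'s columns.
Matching on u.uid = l.uid. A NULL in a compared column never satisfies the condition.
- u (uid=2) has no partner in l.
- u (uid=5) pairs with 5 row(s) of l.
- u (uid=3) has no partner in l.
- u (uid=1) has no partner in l.
- u (uid=3) has no partner in l.
- u (uid=5) pairs with 5 row(s) of l.
- plus 1 unmatched l row(s), each kept with NULL u columns.

(5, 12, 5, Ivan); (5, 12, 5, Sara); (5, 20, 5, Ivan); (5, 20, 5, Sara); (5, 40, 5, Ivan); (5, 40, 5, Sara); (5, 41, 5, Ivan); (5, 41, 5, Sara); (5, 50, 5, Ivan); (5, 50, 5, Sara); (NULL, 50, NULL, NULL)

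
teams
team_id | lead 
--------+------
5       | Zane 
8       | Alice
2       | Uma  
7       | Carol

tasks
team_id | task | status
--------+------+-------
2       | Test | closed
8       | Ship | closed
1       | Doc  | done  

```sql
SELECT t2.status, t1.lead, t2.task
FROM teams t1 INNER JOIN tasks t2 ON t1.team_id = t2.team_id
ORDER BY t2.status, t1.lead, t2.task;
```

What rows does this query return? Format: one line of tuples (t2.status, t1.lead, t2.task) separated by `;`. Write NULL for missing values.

INNER JOIN keeps only pairs where the ON condition holds.
Matching on t1.team_id = t2.team_id.
- t1 (team_id=5) has no partner → excluded.
- t1 (team_id=8) pairs with 1 row(s) of t2.
- t1 (team_id=2) pairs with 1 row(s) of t2.
- t1 (team_id=7) has no partner → excluded.
After projecting and ordering:
t2.status | t1.lead | t2.task
closed | Alice | Ship
closed | Uma | Test

(closed, Alice, Ship); (closed, Uma, Test)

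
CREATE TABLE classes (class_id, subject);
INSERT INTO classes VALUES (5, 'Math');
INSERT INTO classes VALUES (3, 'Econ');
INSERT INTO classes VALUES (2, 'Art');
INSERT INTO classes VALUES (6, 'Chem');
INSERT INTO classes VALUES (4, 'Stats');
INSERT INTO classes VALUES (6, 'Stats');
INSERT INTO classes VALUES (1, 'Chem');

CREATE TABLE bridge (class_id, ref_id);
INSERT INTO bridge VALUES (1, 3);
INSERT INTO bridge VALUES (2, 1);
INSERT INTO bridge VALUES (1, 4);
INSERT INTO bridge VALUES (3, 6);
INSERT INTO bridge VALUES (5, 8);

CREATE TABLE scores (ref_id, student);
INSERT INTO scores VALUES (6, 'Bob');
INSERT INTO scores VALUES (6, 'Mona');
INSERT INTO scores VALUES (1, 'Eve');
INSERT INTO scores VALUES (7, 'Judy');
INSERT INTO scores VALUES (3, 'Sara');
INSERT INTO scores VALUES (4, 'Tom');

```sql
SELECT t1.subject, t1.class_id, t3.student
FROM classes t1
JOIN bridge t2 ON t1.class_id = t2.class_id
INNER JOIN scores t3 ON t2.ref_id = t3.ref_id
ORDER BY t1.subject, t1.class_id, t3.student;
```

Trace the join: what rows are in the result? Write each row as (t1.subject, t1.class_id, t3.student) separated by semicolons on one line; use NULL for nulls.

Step 1 — t1 INNER JOIN t2 on class_id → 5 row(s).
Then INNER JOIN `scores t3` on ref_id: keep only rows whose t2.ref_id appears in t3.

(Art, 2, Eve); (Chem, 1, Sara); (Chem, 1, Tom); (Econ, 3, Bob); (Econ, 3, Mona)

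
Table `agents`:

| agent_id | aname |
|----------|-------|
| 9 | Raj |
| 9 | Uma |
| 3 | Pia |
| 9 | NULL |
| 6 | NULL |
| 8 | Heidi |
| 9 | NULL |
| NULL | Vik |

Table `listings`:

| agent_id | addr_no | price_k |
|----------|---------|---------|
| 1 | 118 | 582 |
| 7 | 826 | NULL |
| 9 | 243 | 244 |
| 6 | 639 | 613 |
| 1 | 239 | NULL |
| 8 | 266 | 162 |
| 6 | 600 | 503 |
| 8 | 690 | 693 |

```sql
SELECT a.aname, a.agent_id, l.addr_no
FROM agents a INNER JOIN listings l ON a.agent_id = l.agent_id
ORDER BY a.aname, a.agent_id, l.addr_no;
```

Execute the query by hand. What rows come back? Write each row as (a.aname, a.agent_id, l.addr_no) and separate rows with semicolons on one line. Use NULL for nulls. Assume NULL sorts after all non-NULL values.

INNER JOIN keeps only pairs where the ON condition holds.
Matching on a.agent_id = l.agent_id. A NULL in a compared column never satisfies the condition.
- a[0] agent_id=9 → 1 match(es) in l → 1 row(s).
- a[1] agent_id=9 → 1 match(es) in l → 1 row(s).
- a[2] agent_id=3 → no match; dropped.
- a[3] agent_id=9 → 1 match(es) in l → 1 row(s).
- a[4] agent_id=6 → 2 match(es) in l → 2 row(s).
- a[5] agent_id=8 → 2 match(es) in l → 2 row(s).
- a[6] agent_id=9 → 1 match(es) in l → 1 row(s).
- a[7] agent_id=NULL → no match; dropped.
After projecting and ordering:
a.aname | a.agent_id | l.addr_no
Heidi | 8 | 266
Heidi | 8 | 690
Raj | 9 | 243
Uma | 9 | 243
NULL | 6 | 600
NULL | 6 | 639
NULL | 9 | 243
NULL | 9 | 243

(Heidi, 8, 266); (Heidi, 8, 690); (Raj, 9, 243); (Uma, 9, 243); (NULL, 6, 600); (NULL, 6, 639); (NULL, 9, 243); (NULL, 9, 243)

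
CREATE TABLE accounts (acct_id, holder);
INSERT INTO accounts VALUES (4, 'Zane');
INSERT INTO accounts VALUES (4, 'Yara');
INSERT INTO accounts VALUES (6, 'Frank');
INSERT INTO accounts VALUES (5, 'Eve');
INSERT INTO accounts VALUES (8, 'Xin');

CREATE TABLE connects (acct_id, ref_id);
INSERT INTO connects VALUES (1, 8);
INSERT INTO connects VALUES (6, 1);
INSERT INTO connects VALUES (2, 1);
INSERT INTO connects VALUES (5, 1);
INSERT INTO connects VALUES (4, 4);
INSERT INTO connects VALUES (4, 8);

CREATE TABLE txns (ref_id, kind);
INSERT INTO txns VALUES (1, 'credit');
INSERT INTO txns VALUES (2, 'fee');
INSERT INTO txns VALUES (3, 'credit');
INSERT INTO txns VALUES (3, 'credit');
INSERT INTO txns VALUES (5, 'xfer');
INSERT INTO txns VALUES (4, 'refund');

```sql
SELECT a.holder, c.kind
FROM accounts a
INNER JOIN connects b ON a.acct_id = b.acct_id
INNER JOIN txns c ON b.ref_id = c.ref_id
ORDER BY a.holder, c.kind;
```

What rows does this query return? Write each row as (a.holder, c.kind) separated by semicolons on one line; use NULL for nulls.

(Eve, credit); (Frank, credit); (Yara, refund); (Zane, refund)

Evaluate left to right. First `accounts a INNER JOIN connects b` on acct_id: 6 row(s).
Then INNER JOIN `txns c` on ref_id: keep only rows whose b.ref_id appears in c.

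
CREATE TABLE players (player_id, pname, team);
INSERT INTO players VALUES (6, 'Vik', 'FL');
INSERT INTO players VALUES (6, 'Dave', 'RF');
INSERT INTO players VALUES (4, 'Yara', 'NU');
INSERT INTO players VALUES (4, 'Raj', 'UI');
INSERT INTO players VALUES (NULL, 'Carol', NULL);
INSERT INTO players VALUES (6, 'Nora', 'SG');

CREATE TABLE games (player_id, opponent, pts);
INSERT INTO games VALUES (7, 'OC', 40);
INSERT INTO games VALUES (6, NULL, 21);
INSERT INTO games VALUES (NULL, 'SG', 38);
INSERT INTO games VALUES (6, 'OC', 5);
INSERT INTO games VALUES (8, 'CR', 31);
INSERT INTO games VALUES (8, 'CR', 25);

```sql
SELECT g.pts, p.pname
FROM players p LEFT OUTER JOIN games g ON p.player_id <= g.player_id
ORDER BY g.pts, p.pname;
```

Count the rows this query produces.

LEFT JOIN keeps every row from `players`; unmatched rows get NULL for `games`'s columns.
Matching on p.player_id <= g.player_id. A NULL in a compared column never satisfies the condition.
- p[0] player_id=6 → 5 match(es) in g → 5 row(s).
- p[1] player_id=6 → 5 match(es) in g → 5 row(s).
- p[2] player_id=4 → 5 match(es) in g → 5 row(s).
- p[3] player_id=4 → 5 match(es) in g → 5 row(s).
- p[4] player_id=NULL → no match; kept with NULLs on the g side.
- p[5] player_id=6 → 5 match(es) in g → 5 row(s).
Total: 25 matched + 1 padded = 26 rows.

26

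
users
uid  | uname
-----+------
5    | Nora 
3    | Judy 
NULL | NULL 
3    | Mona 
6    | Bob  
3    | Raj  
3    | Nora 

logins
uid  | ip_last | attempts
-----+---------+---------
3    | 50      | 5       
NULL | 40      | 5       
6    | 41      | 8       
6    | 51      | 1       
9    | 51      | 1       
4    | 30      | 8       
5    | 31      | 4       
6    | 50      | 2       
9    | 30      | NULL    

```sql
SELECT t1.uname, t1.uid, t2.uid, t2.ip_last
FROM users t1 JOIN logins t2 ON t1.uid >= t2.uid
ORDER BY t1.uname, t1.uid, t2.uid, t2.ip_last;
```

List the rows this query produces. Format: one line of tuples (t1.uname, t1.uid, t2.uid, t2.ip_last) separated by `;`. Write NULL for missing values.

(Bob, 6, 3, 50); (Bob, 6, 4, 30); (Bob, 6, 5, 31); (Bob, 6, 6, 41); (Bob, 6, 6, 50); (Bob, 6, 6, 51); (Judy, 3, 3, 50); (Mona, 3, 3, 50); (Nora, 3, 3, 50); (Nora, 5, 3, 50); (Nora, 5, 4, 30); (Nora, 5, 5, 31); (Raj, 3, 3, 50)

INNER JOIN keeps only pairs where the ON condition holds.
Matching on t1.uid >= t2.uid. A NULL in a compared column never satisfies the condition.
- uid=5: 3 matching t2 row(s), so 3 row(s) emitted.
- uid=3: 1 matching t2 row(s), so 1 row(s) emitted.
- uid=NULL: no matching t2 row, dropped.
- uid=3: 1 matching t2 row(s), so 1 row(s) emitted.
- uid=6: 6 matching t2 row(s), so 6 row(s) emitted.
- uid=3: 1 matching t2 row(s), so 1 row(s) emitted.
- uid=3: 1 matching t2 row(s), so 1 row(s) emitted.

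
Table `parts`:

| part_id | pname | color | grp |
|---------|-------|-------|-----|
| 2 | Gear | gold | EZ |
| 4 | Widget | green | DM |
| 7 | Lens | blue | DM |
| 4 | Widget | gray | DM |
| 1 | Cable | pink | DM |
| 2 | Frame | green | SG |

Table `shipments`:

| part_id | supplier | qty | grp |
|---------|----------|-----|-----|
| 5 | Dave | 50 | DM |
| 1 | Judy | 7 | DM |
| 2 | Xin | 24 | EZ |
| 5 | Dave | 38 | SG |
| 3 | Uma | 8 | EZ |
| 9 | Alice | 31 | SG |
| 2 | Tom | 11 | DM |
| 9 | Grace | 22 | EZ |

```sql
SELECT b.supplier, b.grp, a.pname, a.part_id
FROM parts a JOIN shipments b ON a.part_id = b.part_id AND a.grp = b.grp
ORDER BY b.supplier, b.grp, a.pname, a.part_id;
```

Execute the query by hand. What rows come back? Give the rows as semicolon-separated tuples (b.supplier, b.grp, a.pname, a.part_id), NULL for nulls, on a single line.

INNER JOIN keeps only pairs where the ON condition holds.
Matching on a.part_id = b.part_id AND a.grp = b.grp.
- a (part_id=2, grp=EZ) pairs with 1 row(s) of b.
- a (part_id=4, grp=DM) has no partner → excluded.
- a (part_id=7, grp=DM) has no partner → excluded.
- a (part_id=4, grp=DM) has no partner → excluded.
- a (part_id=1, grp=DM) pairs with 1 row(s) of b.
- a (part_id=2, grp=SG) has no partner → excluded.
After projecting and ordering:
b.supplier | b.grp | a.pname | a.part_id
Judy | DM | Cable | 1
Xin | EZ | Gear | 2

(Judy, DM, Cable, 1); (Xin, EZ, Gear, 2)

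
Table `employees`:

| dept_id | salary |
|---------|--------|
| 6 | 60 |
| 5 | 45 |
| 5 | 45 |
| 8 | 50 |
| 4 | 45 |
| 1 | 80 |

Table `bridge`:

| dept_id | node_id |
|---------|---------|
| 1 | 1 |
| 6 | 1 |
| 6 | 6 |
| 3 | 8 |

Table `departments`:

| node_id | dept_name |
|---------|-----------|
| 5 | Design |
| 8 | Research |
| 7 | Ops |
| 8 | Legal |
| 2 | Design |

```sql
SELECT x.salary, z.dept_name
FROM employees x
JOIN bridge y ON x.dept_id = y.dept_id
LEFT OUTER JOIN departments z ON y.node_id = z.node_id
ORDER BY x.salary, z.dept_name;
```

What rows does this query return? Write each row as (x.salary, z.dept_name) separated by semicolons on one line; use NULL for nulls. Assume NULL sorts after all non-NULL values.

Step 1 — x INNER JOIN y on dept_id → 3 row(s).
Then LEFT JOIN `departments z` on node_id: each of those 3 rows is kept; rows whose y.node_id has no match in z get NULL for z's columns.

(60, NULL); (60, NULL); (80, NULL)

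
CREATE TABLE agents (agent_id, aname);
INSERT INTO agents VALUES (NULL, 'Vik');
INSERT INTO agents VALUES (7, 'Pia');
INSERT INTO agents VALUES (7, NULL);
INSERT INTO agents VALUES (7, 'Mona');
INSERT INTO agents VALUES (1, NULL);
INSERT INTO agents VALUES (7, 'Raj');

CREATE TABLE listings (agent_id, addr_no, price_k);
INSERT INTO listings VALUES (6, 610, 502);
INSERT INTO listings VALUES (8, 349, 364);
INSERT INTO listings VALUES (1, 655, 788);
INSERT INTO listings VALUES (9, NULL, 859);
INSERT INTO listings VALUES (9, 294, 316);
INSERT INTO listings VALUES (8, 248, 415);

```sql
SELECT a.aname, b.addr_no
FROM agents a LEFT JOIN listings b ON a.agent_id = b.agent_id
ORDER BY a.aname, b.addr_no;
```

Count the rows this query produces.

6

LEFT JOIN keeps every row from `agents`; unmatched rows get NULL for `listings`'s columns.
Matching on a.agent_id = b.agent_id. A NULL in a compared column never satisfies the condition.
- a row (agent_id=NULL): no match → kept, b columns NULL.
- a row (agent_id=7): no match → kept, b columns NULL.
- a row (agent_id=7): no match → kept, b columns NULL.
- a row (agent_id=7): no match → kept, b columns NULL.
- a row (agent_id=1): matches 1 b row(s) → 1 output row(s).
- a row (agent_id=7): no match → kept, b columns NULL.
Total: 1 matched + 5 padded = 6 rows.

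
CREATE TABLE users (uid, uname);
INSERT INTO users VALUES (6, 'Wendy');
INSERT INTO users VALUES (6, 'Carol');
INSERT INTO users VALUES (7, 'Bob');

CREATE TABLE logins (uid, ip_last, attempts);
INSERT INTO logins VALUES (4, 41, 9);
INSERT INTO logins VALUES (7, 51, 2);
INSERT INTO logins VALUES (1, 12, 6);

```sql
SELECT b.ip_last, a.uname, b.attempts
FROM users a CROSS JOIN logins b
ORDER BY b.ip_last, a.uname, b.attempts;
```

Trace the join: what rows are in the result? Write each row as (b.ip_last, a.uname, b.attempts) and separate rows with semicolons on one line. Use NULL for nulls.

CROSS JOIN pairs every row of `users` with every row of `logins`: 3 × 3 = 9 rows.
After projecting and ordering:
b.ip_last | a.uname | b.attempts
12 | Bob | 6
12 | Carol | 6
12 | Wendy | 6
41 | Bob | 9
41 | Carol | 9
41 | Wendy | 9
51 | Bob | 2
51 | Carol | 2
51 | Wendy | 2

(12, Bob, 6); (12, Carol, 6); (12, Wendy, 6); (41, Bob, 9); (41, Carol, 9); (41, Wendy, 9); (51, Bob, 2); (51, Carol, 2); (51, Wendy, 2)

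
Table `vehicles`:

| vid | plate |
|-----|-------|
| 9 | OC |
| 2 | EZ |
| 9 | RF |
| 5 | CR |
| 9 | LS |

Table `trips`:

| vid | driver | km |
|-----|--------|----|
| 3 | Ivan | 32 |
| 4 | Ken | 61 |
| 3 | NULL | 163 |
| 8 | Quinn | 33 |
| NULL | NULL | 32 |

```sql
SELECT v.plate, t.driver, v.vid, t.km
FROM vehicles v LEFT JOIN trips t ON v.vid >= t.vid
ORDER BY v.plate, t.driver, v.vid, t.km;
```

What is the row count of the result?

16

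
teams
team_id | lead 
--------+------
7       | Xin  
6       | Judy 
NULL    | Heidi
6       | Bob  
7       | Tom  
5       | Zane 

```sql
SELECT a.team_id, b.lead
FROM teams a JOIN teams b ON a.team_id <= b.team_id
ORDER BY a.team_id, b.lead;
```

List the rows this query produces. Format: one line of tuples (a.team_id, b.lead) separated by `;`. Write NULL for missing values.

(5, Bob); (5, Judy); (5, Tom); (5, Xin); (5, Zane); (6, Bob); (6, Bob); (6, Judy); (6, Judy); (6, Tom); (6, Tom); (6, Xin); (6, Xin); (7, Tom); (7, Tom); (7, Xin); (7, Xin)

INNER JOIN keeps only pairs where the ON condition holds.
Matching on a.team_id <= b.team_id. A NULL in a compared column never satisfies the condition.
- a[0] team_id=7 → 2 match(es) in b → 2 row(s).
- a[1] team_id=6 → 4 match(es) in b → 4 row(s).
- a[2] team_id=NULL → no match; dropped.
- a[3] team_id=6 → 4 match(es) in b → 4 row(s).
- a[4] team_id=7 → 2 match(es) in b → 2 row(s).
- a[5] team_id=5 → 5 match(es) in b → 5 row(s).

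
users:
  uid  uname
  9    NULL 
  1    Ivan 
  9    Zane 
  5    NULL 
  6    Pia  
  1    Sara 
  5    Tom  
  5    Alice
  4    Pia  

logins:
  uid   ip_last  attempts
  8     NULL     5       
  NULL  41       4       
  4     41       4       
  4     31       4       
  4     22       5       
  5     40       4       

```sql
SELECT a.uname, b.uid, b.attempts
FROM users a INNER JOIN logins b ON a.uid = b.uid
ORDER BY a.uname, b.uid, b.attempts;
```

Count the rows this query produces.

INNER JOIN keeps only pairs where the ON condition holds.
Matching on a.uid = b.uid. A NULL in a compared column never satisfies the condition.
- uid=9: no matching b row, dropped.
- uid=1: no matching b row, dropped.
- uid=9: no matching b row, dropped.
- uid=5: 1 matching b row(s), so 1 row(s) emitted.
- uid=6: no matching b row, dropped.
- uid=1: no matching b row, dropped.
- uid=5: 1 matching b row(s), so 1 row(s) emitted.
- uid=5: 1 matching b row(s), so 1 row(s) emitted.
- uid=4: 3 matching b row(s), so 3 row(s) emitted.
Total: 6 rows.

6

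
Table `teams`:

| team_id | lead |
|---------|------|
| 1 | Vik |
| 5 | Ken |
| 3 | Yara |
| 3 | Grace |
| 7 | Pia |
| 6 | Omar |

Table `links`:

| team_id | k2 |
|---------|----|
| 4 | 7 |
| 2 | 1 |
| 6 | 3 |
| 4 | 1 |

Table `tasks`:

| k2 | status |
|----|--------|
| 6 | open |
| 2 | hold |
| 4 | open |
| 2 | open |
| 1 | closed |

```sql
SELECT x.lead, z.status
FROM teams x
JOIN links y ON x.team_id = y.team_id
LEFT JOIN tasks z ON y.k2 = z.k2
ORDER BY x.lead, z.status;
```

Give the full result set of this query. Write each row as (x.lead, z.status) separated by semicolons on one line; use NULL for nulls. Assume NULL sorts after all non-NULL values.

(Omar, NULL)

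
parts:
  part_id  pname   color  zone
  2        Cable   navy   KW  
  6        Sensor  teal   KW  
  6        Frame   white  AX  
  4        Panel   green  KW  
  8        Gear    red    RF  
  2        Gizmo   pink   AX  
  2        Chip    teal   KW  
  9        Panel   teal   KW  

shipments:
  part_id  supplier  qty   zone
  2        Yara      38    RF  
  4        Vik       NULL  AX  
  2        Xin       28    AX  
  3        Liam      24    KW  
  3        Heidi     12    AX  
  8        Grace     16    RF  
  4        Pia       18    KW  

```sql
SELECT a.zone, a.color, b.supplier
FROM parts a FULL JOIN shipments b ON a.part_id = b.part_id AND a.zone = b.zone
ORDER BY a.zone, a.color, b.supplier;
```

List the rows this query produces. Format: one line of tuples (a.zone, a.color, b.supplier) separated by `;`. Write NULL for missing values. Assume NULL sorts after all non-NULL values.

(AX, pink, Xin); (AX, white, NULL); (KW, green, Pia); (KW, navy, NULL); (KW, teal, NULL); (KW, teal, NULL); (KW, teal, NULL); (RF, red, Grace); (NULL, NULL, Heidi); (NULL, NULL, Liam); (NULL, NULL, Vik); (NULL, NULL, Yara)

FULL OUTER JOIN keeps every row from both sides; unmatched rows get NULL for the other side's columns.
Matching on a.part_id = b.part_id AND a.zone = b.zone.
- a (part_id=2, zone=KW) has no partner → padded with NULL.
- a (part_id=6, zone=KW) has no partner → padded with NULL.
- a (part_id=6, zone=AX) has no partner → padded with NULL.
- a (part_id=4, zone=KW) pairs with 1 row(s) of b.
- a (part_id=8, zone=RF) pairs with 1 row(s) of b.
- a (part_id=2, zone=AX) pairs with 1 row(s) of b.
- a (part_id=2, zone=KW) has no partner → padded with NULL.
- a (part_id=9, zone=KW) has no partner → padded with NULL.
- 4 b row(s) had no a match → kept, a columns NULL.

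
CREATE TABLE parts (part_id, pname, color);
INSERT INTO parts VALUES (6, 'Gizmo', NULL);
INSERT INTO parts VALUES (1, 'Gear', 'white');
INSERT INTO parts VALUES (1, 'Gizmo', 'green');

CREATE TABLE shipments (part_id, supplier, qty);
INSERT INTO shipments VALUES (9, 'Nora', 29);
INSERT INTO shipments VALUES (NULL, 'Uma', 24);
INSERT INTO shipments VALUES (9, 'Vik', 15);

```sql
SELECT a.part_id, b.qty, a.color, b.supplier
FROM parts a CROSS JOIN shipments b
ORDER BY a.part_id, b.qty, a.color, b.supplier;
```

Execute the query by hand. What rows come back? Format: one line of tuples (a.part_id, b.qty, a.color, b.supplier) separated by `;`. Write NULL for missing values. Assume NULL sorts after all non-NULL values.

CROSS JOIN pairs every row of `parts` with every row of `shipments`: 3 × 3 = 9 rows.
After projecting and ordering:
a.part_id | b.qty | a.color | b.supplier
1 | 15 | green | Vik
1 | 15 | white | Vik
1 | 24 | green | Uma
1 | 24 | white | Uma
1 | 29 | green | Nora
1 | 29 | white | Nora
6 | 15 | NULL | Vik
6 | 24 | NULL | Uma
6 | 29 | NULL | Nora

(1, 15, green, Vik); (1, 15, white, Vik); (1, 24, green, Uma); (1, 24, white, Uma); (1, 29, green, Nora); (1, 29, white, Nora); (6, 15, NULL, Vik); (6, 24, NULL, Uma); (6, 29, NULL, Nora)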